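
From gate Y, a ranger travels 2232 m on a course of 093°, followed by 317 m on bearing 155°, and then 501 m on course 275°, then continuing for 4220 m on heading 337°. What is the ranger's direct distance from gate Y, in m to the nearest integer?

3531 m

Leg 1 (093°, 2232 m): east 2232 sin 93° = 2228.94, north 2232 cos 93° = -116.81
Leg 2 (155°, 317 m): east 317 sin 155° = 133.97, north 317 cos 155° = -287.30
Leg 3 (275°, 501 m): east 501 sin 275° = -499.09, north 501 cos 275° = 43.67
Leg 4 (337°, 4220 m): east 4220 sin 337° = -1648.89, north 4220 cos 337° = 3884.53
Net: 214.93 east, 3524.08 north. Distance = √((214.93)² + (3524.08)²) = 3530.630 m.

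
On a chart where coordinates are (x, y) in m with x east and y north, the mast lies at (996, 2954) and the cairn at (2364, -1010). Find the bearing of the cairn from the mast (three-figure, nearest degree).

Δeast = 2364 − 996 = 1368.00; Δnorth = -1010 − 2954 = -3964.00.
Bearing = atan2(Δeast, Δnorth) mod 360° = 160.96° ≈ 161°.

161°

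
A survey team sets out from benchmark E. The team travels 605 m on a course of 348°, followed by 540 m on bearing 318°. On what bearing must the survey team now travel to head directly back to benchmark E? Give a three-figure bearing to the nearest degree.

154°

Leg 1 (348°, 605 m): east 605 sin 348° = -125.79, north 605 cos 348° = 591.78
Leg 2 (318°, 540 m): east 540 sin 318° = -361.33, north 540 cos 318° = 401.30
Net displacement: -487.12 east, 993.08 north. Direction back to start is (487.12, -993.08): bearing = atan2(487.12, -993.08) mod 360° = 153.87° ≈ 154°.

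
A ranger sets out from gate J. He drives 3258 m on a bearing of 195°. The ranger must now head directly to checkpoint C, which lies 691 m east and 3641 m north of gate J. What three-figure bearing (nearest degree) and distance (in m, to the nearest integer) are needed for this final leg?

013°, 6959 m

Leg 1 (195°, 3258 m): east 3258 sin 195° = -843.23, north 3258 cos 195° = -3146.99
Current position: (-843.23, -3146.99). Target: (691, 3641). Remaining: Δeast = 1534.23, Δnorth = 6787.99.
Bearing = atan2(1534.23, 6787.99) mod 360° = 12.74°; distance = √((1534.23)² + (6787.99)²) = 6959.212 m.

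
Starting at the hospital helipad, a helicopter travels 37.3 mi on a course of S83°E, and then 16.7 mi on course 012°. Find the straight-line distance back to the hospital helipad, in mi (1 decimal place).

42.2 mi

Leg 1 (S83°E, 37.3 mi): east 37.3 sin 97° = 37.02, north 37.3 cos 97° = -4.55
Leg 2 (012°, 16.7 mi): east 16.7 sin 12° = 3.47, north 16.7 cos 12° = 16.34
Net: 40.49 east, 11.79 north. Distance = √((40.49)² + (11.79)²) = 42.175 mi.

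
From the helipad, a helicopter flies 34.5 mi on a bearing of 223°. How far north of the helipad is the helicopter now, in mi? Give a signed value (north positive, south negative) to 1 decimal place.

-25.2 mi

Leg 1 (223°, 34.5 mi): east 34.5 sin 223° = -23.53, north 34.5 cos 223° = -25.23
Net north component: -25.23 mi.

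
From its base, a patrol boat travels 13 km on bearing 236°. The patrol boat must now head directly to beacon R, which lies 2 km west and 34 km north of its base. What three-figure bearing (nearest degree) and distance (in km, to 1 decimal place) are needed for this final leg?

Leg 1 (236°, 13 km): east 13 sin 236° = -10.78, north 13 cos 236° = -7.27
Current position: (-10.78, -7.27). Target: (-2, 34). Remaining: Δeast = 8.78, Δnorth = 41.27.
Bearing = atan2(8.78, 41.27) mod 360° = 12.01°; distance = √((8.78)² + (41.27)²) = 42.193 km.

012°, 42.2 km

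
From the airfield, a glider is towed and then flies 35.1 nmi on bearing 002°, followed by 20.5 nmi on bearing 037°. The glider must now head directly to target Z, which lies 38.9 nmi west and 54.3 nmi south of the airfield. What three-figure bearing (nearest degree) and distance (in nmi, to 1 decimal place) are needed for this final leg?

Leg 1 (002°, 35.1 nmi): east 35.1 sin 2° = 1.22, north 35.1 cos 2° = 35.08
Leg 2 (037°, 20.5 nmi): east 20.5 sin 37° = 12.34, north 20.5 cos 37° = 16.37
Current position: (13.56, 51.45). Target: (-38.9, -54.3). Remaining: Δeast = -52.46, Δnorth = -105.75.
Bearing = atan2(-52.46, -105.75) mod 360° = 206.39°; distance = √((-52.46)² + (-105.75)²) = 118.049 nmi.

206°, 118.0 nmi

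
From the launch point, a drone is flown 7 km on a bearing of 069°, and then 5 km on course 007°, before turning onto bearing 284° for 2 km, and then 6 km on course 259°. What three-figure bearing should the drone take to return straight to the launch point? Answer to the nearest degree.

Leg 1 (069°, 7 km): east 7 sin 69° = 6.54, north 7 cos 69° = 2.51
Leg 2 (007°, 5 km): east 5 sin 7° = 0.61, north 5 cos 7° = 4.96
Leg 3 (284°, 2 km): east 2 sin 284° = -1.94, north 2 cos 284° = 0.48
Leg 4 (259°, 6 km): east 6 sin 259° = -5.89, north 6 cos 259° = -1.14
Net displacement: -0.69 east, 6.81 north. Direction back to start is (0.69, -6.81): bearing = atan2(0.69, -6.81) mod 360° = 174.25° ≈ 174°.

174°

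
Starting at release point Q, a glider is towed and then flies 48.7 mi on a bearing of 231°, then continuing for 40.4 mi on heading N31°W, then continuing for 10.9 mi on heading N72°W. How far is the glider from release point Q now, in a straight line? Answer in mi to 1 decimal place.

Leg 1 (231°, 48.7 mi): east 48.7 sin 231° = -37.85, north 48.7 cos 231° = -30.65
Leg 2 (N31°W, 40.4 mi): east 40.4 sin 329° = -20.81, north 40.4 cos 329° = 34.63
Leg 3 (N72°W, 10.9 mi): east 10.9 sin 288° = -10.37, north 10.9 cos 288° = 3.37
Net: -69.02 east, 7.35 north. Distance = √((-69.02)² + (7.35)²) = 69.411 mi.

69.4 mi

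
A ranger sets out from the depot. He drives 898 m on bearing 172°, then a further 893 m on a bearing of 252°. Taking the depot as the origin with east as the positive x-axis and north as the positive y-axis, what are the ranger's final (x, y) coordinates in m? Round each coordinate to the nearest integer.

(-724, -1165)

Leg 1 (172°, 898 m): east 898 sin 172° = 124.98, north 898 cos 172° = -889.26
Leg 2 (252°, 893 m): east 893 sin 252° = -849.29, north 893 cos 252° = -275.95
Summing: -724.32 m east, -1165.21 m north → (-724, -1165).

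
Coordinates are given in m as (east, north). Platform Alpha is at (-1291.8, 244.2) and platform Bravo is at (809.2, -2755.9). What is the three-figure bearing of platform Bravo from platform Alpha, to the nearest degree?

145°

Δeast = 809.2 − -1291.8 = 2101.00; Δnorth = -2755.9 − 244.2 = -3000.10.
Bearing = atan2(Δeast, Δnorth) mod 360° = 145.00° ≈ 145°.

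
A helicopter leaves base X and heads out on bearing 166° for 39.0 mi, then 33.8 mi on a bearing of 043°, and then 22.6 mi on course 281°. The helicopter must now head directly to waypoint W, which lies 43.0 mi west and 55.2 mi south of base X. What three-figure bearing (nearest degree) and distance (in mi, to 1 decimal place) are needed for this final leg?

229°, 70.7 mi

Leg 1 (166°, 39.0 mi): east 39.0 sin 166° = 9.43, north 39.0 cos 166° = -37.84
Leg 2 (043°, 33.8 mi): east 33.8 sin 43° = 23.05, north 33.8 cos 43° = 24.72
Leg 3 (281°, 22.6 mi): east 22.6 sin 281° = -22.18, north 22.6 cos 281° = 4.31
Current position: (10.30, -8.81). Target: (-43.0, -55.2). Remaining: Δeast = -53.30, Δnorth = -46.39.
Bearing = atan2(-53.30, -46.39) mod 360° = 228.97°; distance = √((-53.30)² + (-46.39)²) = 70.662 mi.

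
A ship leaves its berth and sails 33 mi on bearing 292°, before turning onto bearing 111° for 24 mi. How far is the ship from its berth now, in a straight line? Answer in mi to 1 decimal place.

Leg 1 (292°, 33 mi): east 33 sin 292° = -30.60, north 33 cos 292° = 12.36
Leg 2 (111°, 24 mi): east 24 sin 111° = 22.41, north 24 cos 111° = -8.60
Net: -8.19 east, 3.76 north. Distance = √((-8.19)² + (3.76)²) = 9.013 mi.

9.0 mi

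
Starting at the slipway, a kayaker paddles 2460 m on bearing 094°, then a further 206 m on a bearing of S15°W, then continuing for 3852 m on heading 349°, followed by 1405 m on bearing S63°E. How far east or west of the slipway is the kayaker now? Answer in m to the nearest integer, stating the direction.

2918 m east

Leg 1 (094°, 2460 m): east 2460 sin 94° = 2454.01, north 2460 cos 94° = -171.60
Leg 2 (S15°W, 206 m): east 206 sin 195° = -53.32, north 206 cos 195° = -198.98
Leg 3 (349°, 3852 m): east 3852 sin 349° = -735.00, north 3852 cos 349° = 3781.23
Leg 4 (S63°E, 1405 m): east 1405 sin 117° = 1251.86, north 1405 cos 117° = -637.86
Net east component: 2917.56 m.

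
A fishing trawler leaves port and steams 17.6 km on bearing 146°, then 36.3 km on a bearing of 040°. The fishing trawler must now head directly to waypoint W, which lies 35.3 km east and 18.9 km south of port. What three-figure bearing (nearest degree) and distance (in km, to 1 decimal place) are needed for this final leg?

176°, 32.2 km

Leg 1 (146°, 17.6 km): east 17.6 sin 146° = 9.84, north 17.6 cos 146° = -14.59
Leg 2 (040°, 36.3 km): east 36.3 sin 40° = 23.33, north 36.3 cos 40° = 27.81
Current position: (33.17, 13.22). Target: (35.3, -18.9). Remaining: Δeast = 2.13, Δnorth = -32.12.
Bearing = atan2(2.13, -32.12) mod 360° = 176.21°; distance = √((2.13)² + (-32.12)²) = 32.187 km.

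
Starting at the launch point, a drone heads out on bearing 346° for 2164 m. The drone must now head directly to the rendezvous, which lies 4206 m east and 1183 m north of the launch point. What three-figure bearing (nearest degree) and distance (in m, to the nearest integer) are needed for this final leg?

Leg 1 (346°, 2164 m): east 2164 sin 346° = -523.52, north 2164 cos 346° = 2099.72
Current position: (-523.52, 2099.72). Target: (4206, 1183). Remaining: Δeast = 4729.52, Δnorth = -916.72.
Bearing = atan2(4729.52, -916.72) mod 360° = 100.97°; distance = √((4729.52)² + (-916.72)²) = 4817.543 m.

101°, 4818 m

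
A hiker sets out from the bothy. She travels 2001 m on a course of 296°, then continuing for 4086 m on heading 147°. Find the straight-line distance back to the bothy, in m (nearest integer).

Leg 1 (296°, 2001 m): east 2001 sin 296° = -1798.49, north 2001 cos 296° = 877.18
Leg 2 (147°, 4086 m): east 4086 sin 147° = 2225.40, north 4086 cos 147° = -3426.81
Net: 426.91 east, -2549.63 north. Distance = √((426.91)² + (-2549.63)²) = 2585.121 m.

2585 m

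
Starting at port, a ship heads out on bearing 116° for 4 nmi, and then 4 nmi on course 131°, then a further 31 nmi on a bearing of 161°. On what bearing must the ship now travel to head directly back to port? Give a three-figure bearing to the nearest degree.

334°

Leg 1 (116°, 4 nmi): east 4 sin 116° = 3.60, north 4 cos 116° = -1.75
Leg 2 (131°, 4 nmi): east 4 sin 131° = 3.02, north 4 cos 131° = -2.62
Leg 3 (161°, 31 nmi): east 31 sin 161° = 10.09, north 31 cos 161° = -29.31
Net displacement: 16.71 east, -33.69 north. Direction back to start is (-16.71, 33.69): bearing = atan2(-16.71, 33.69) mod 360° = 333.62° ≈ 334°.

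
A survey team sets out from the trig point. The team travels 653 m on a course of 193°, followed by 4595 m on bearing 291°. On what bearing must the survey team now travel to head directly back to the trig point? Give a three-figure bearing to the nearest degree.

103°

Leg 1 (193°, 653 m): east 653 sin 193° = -146.89, north 653 cos 193° = -636.26
Leg 2 (291°, 4595 m): east 4595 sin 291° = -4289.80, north 4595 cos 291° = 1646.70
Net displacement: -4436.70 east, 1010.44 north. Direction back to start is (4436.70, -1010.44): bearing = atan2(4436.70, -1010.44) mod 360° = 102.83° ≈ 103°.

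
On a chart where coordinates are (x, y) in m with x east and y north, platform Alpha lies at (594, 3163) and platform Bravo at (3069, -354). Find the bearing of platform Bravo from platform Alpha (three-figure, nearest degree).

Δeast = 3069 − 594 = 2475.00; Δnorth = -354 − 3163 = -3517.00.
Bearing = atan2(Δeast, Δnorth) mod 360° = 144.86° ≈ 145°.

145°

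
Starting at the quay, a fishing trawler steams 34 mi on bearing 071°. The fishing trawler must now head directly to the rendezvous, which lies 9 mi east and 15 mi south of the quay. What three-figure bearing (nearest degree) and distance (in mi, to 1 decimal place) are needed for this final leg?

222°, 34.9 mi

Leg 1 (071°, 34 mi): east 34 sin 71° = 32.15, north 34 cos 71° = 11.07
Current position: (32.15, 11.07). Target: (9, -15). Remaining: Δeast = -23.15, Δnorth = -26.07.
Bearing = atan2(-23.15, -26.07) mod 360° = 221.60°; distance = √((-23.15)² + (-26.07)²) = 34.863 mi.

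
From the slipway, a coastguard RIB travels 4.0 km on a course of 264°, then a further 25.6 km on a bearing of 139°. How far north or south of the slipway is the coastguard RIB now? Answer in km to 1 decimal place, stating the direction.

Leg 1 (264°, 4.0 km): east 4.0 sin 264° = -3.98, north 4.0 cos 264° = -0.42
Leg 2 (139°, 25.6 km): east 25.6 sin 139° = 16.80, north 25.6 cos 139° = -19.32
Net north component: -19.74 km.

19.7 km south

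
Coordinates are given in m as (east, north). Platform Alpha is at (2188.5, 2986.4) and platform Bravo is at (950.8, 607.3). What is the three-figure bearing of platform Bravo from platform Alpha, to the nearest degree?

207°

Δeast = 950.8 − 2188.5 = -1237.70; Δnorth = 607.3 − 2986.4 = -2379.10.
Bearing = atan2(Δeast, Δnorth) mod 360° = 207.49° ≈ 207°.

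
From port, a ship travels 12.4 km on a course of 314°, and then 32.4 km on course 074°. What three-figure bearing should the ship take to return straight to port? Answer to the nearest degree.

232°

Leg 1 (314°, 12.4 km): east 12.4 sin 314° = -8.92, north 12.4 cos 314° = 8.61
Leg 2 (074°, 32.4 km): east 32.4 sin 74° = 31.14, north 32.4 cos 74° = 8.93
Net displacement: 22.23 east, 17.54 north. Direction back to start is (-22.23, -17.54): bearing = atan2(-22.23, -17.54) mod 360° = 231.71° ≈ 232°.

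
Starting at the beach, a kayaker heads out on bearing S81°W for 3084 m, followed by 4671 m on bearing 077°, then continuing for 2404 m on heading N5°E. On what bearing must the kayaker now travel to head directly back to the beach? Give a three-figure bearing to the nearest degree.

210°

Leg 1 (S81°W, 3084 m): east 3084 sin 261° = -3046.03, north 3084 cos 261° = -482.44
Leg 2 (077°, 4671 m): east 4671 sin 77° = 4551.28, north 4671 cos 77° = 1050.75
Leg 3 (N5°E, 2404 m): east 2404 sin 5° = 209.52, north 2404 cos 5° = 2394.85
Net displacement: 1714.77 east, 2963.15 north. Direction back to start is (-1714.77, -2963.15): bearing = atan2(-1714.77, -2963.15) mod 360° = 210.06° ≈ 210°.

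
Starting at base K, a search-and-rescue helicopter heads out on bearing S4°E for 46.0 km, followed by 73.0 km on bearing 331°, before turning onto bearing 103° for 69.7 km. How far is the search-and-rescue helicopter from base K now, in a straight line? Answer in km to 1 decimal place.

Leg 1 (S4°E, 46.0 km): east 46.0 sin 176° = 3.21, north 46.0 cos 176° = -45.89
Leg 2 (331°, 73.0 km): east 73.0 sin 331° = -35.39, north 73.0 cos 331° = 63.85
Leg 3 (103°, 69.7 km): east 69.7 sin 103° = 67.91, north 69.7 cos 103° = -15.68
Net: 35.73 east, 2.28 north. Distance = √((35.73)² + (2.28)²) = 35.804 km.

35.8 km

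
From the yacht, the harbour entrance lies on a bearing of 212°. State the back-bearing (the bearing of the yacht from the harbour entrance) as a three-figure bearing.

032°

Back-bearing = 212° − 180° = 032°.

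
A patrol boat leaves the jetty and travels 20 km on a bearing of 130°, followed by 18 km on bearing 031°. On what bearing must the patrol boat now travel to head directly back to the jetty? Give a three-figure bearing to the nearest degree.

Leg 1 (130°, 20 km): east 20 sin 130° = 15.32, north 20 cos 130° = -12.86
Leg 2 (031°, 18 km): east 18 sin 31° = 9.27, north 18 cos 31° = 15.43
Net displacement: 24.59 east, 2.57 north. Direction back to start is (-24.59, -2.57): bearing = atan2(-24.59, -2.57) mod 360° = 264.03° ≈ 264°.

264°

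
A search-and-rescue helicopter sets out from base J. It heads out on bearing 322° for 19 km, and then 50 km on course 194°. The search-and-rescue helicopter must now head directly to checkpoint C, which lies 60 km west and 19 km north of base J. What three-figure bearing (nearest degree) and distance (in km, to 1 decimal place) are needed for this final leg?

Leg 1 (322°, 19 km): east 19 sin 322° = -11.70, north 19 cos 322° = 14.97
Leg 2 (194°, 50 km): east 50 sin 194° = -12.10, north 50 cos 194° = -48.51
Current position: (-23.79, -33.54). Target: (-60, 19). Remaining: Δeast = -36.21, Δnorth = 52.54.
Bearing = atan2(-36.21, 52.54) mod 360° = 325.43°; distance = √((-36.21)² + (52.54)²) = 63.809 km.

325°, 63.8 km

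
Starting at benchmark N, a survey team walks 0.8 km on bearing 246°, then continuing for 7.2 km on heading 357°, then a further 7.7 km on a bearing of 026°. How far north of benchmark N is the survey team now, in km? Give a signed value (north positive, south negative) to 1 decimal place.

Leg 1 (246°, 0.8 km): east 0.8 sin 246° = -0.73, north 0.8 cos 246° = -0.33
Leg 2 (357°, 7.2 km): east 7.2 sin 357° = -0.38, north 7.2 cos 357° = 7.19
Leg 3 (026°, 7.7 km): east 7.7 sin 26° = 3.38, north 7.7 cos 26° = 6.92
Net north component: 13.79 km.

13.8 km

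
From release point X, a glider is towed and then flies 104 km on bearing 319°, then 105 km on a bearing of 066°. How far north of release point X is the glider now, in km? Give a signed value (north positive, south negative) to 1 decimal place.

Leg 1 (319°, 104 km): east 104 sin 319° = -68.23, north 104 cos 319° = 78.49
Leg 2 (066°, 105 km): east 105 sin 66° = 95.92, north 105 cos 66° = 42.71
Net north component: 121.20 km.

121.2 km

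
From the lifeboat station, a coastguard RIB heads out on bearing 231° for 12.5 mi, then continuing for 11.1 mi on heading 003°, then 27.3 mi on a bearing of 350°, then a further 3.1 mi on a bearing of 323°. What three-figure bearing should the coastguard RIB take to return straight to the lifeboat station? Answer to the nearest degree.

Leg 1 (231°, 12.5 mi): east 12.5 sin 231° = -9.71, north 12.5 cos 231° = -7.87
Leg 2 (003°, 11.1 mi): east 11.1 sin 3° = 0.58, north 11.1 cos 3° = 11.08
Leg 3 (350°, 27.3 mi): east 27.3 sin 350° = -4.74, north 27.3 cos 350° = 26.89
Leg 4 (323°, 3.1 mi): east 3.1 sin 323° = -1.87, north 3.1 cos 323° = 2.48
Net displacement: -15.74 east, 32.58 north. Direction back to start is (15.74, -32.58): bearing = atan2(15.74, -32.58) mod 360° = 154.21° ≈ 154°.

154°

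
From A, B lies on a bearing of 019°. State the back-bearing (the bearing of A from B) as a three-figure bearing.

Back-bearing = 019° + 180° = 199°.

199°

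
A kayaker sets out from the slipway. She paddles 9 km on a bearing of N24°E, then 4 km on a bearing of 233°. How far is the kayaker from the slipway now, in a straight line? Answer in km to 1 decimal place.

Leg 1 (N24°E, 9 km): east 9 sin 24° = 3.66, north 9 cos 24° = 8.22
Leg 2 (233°, 4 km): east 4 sin 233° = -3.19, north 4 cos 233° = -2.41
Net: 0.47 east, 5.81 north. Distance = √((0.47)² + (5.81)²) = 5.833 km.

5.8 km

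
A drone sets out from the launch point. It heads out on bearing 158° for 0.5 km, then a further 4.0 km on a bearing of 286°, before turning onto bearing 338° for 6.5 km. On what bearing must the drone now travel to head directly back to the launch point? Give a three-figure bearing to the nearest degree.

138°

Leg 1 (158°, 0.5 km): east 0.5 sin 158° = 0.19, north 0.5 cos 158° = -0.46
Leg 2 (286°, 4.0 km): east 4.0 sin 286° = -3.85, north 4.0 cos 286° = 1.10
Leg 3 (338°, 6.5 km): east 6.5 sin 338° = -2.43, north 6.5 cos 338° = 6.03
Net displacement: -6.09 east, 6.67 north. Direction back to start is (6.09, -6.67): bearing = atan2(6.09, -6.67) mod 360° = 137.57° ≈ 138°.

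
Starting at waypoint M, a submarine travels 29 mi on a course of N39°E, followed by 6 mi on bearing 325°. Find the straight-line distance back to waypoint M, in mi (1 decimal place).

Leg 1 (N39°E, 29 mi): east 29 sin 39° = 18.25, north 29 cos 39° = 22.54
Leg 2 (325°, 6 mi): east 6 sin 325° = -3.44, north 6 cos 325° = 4.91
Net: 14.81 east, 27.45 north. Distance = √((14.81)² + (27.45)²) = 31.192 mi.

31.2 mi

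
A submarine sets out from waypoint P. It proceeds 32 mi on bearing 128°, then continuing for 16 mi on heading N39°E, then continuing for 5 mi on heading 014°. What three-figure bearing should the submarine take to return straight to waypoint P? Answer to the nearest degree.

274°

Leg 1 (128°, 32 mi): east 32 sin 128° = 25.22, north 32 cos 128° = -19.70
Leg 2 (N39°E, 16 mi): east 16 sin 39° = 10.07, north 16 cos 39° = 12.43
Leg 3 (014°, 5 mi): east 5 sin 14° = 1.21, north 5 cos 14° = 4.85
Net displacement: 36.50 east, -2.42 north. Direction back to start is (-36.50, 2.42): bearing = atan2(-36.50, 2.42) mod 360° = 273.79° ≈ 274°.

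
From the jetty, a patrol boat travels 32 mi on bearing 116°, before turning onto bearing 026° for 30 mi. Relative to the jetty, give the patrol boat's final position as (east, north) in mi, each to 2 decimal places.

Leg 1 (116°, 32 mi): east 32 sin 116° = 28.76, north 32 cos 116° = -14.03
Leg 2 (026°, 30 mi): east 30 sin 26° = 13.15, north 30 cos 26° = 26.96
Summing: 41.91 mi east, 12.94 mi north → (41.91, 12.94).

(41.91, 12.94)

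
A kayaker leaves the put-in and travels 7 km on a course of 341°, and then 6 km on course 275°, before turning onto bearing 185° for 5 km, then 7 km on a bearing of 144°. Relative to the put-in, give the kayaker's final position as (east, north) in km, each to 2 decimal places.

Leg 1 (341°, 7 km): east 7 sin 341° = -2.28, north 7 cos 341° = 6.62
Leg 2 (275°, 6 km): east 6 sin 275° = -5.98, north 6 cos 275° = 0.52
Leg 3 (185°, 5 km): east 5 sin 185° = -0.44, north 5 cos 185° = -4.98
Leg 4 (144°, 7 km): east 7 sin 144° = 4.11, north 7 cos 144° = -5.66
Summing: -4.58 km east, -3.50 km north → (-4.58, -3.50).

(-4.58, -3.50)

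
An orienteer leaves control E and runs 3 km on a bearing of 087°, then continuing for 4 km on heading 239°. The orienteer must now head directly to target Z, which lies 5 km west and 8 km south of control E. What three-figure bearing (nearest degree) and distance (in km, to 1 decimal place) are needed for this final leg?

Leg 1 (087°, 3 km): east 3 sin 87° = 3.00, north 3 cos 87° = 0.16
Leg 2 (239°, 4 km): east 4 sin 239° = -3.43, north 4 cos 239° = -2.06
Current position: (-0.43, -1.90). Target: (-5, -8). Remaining: Δeast = -4.57, Δnorth = -6.10.
Bearing = atan2(-4.57, -6.10) mod 360° = 216.84°; distance = √((-4.57)² + (-6.10)²) = 7.618 km.

217°, 7.6 km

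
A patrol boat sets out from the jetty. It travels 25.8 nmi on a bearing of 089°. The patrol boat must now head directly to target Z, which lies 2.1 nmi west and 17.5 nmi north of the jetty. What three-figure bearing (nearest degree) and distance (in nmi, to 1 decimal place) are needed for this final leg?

Leg 1 (089°, 25.8 nmi): east 25.8 sin 89° = 25.80, north 25.8 cos 89° = 0.45
Current position: (25.80, 0.45). Target: (-2.1, 17.5). Remaining: Δeast = -27.90, Δnorth = 17.05.
Bearing = atan2(-27.90, 17.05) mod 360° = 301.43°; distance = √((-27.90)² + (17.05)²) = 32.694 nmi.

301°, 32.7 nmi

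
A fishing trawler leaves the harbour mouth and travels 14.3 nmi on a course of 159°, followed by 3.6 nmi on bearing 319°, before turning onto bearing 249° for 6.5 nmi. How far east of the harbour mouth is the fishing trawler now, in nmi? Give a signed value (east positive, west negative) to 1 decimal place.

Leg 1 (159°, 14.3 nmi): east 14.3 sin 159° = 5.12, north 14.3 cos 159° = -13.35
Leg 2 (319°, 3.6 nmi): east 3.6 sin 319° = -2.36, north 3.6 cos 319° = 2.72
Leg 3 (249°, 6.5 nmi): east 6.5 sin 249° = -6.07, north 6.5 cos 249° = -2.33
Net east component: -3.31 nmi.

-3.3 nmi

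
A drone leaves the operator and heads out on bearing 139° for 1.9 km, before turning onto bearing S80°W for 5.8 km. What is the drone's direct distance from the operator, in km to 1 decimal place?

5.1 km

Leg 1 (139°, 1.9 km): east 1.9 sin 139° = 1.25, north 1.9 cos 139° = -1.43
Leg 2 (S80°W, 5.8 km): east 5.8 sin 260° = -5.71, north 5.8 cos 260° = -1.01
Net: -4.47 east, -2.44 north. Distance = √((-4.47)² + (-2.44)²) = 5.089 km.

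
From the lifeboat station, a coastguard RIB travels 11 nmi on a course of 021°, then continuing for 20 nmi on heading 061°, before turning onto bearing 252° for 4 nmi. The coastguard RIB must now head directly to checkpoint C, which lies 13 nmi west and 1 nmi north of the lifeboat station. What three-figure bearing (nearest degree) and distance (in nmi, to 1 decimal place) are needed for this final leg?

240°, 35.4 nmi

Leg 1 (021°, 11 nmi): east 11 sin 21° = 3.94, north 11 cos 21° = 10.27
Leg 2 (061°, 20 nmi): east 20 sin 61° = 17.49, north 20 cos 61° = 9.70
Leg 3 (252°, 4 nmi): east 4 sin 252° = -3.80, north 4 cos 252° = -1.24
Current position: (17.63, 18.73). Target: (-13, 1). Remaining: Δeast = -30.63, Δnorth = -17.73.
Bearing = atan2(-30.63, -17.73) mod 360° = 239.94°; distance = √((-30.63)² + (-17.73)²) = 35.391 nmi.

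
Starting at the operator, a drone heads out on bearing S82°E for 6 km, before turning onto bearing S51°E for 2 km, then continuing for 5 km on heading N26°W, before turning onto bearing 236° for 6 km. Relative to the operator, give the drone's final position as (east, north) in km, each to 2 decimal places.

(0.33, -0.95)

Leg 1 (S82°E, 6 km): east 6 sin 98° = 5.94, north 6 cos 98° = -0.84
Leg 2 (S51°E, 2 km): east 2 sin 129° = 1.55, north 2 cos 129° = -1.26
Leg 3 (N26°W, 5 km): east 5 sin 334° = -2.19, north 5 cos 334° = 4.49
Leg 4 (236°, 6 km): east 6 sin 236° = -4.97, north 6 cos 236° = -3.36
Summing: 0.33 km east, -0.95 km north → (0.33, -0.95).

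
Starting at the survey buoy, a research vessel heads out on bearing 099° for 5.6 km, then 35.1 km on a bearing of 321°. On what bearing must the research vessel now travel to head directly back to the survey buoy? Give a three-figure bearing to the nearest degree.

Leg 1 (099°, 5.6 km): east 5.6 sin 99° = 5.53, north 5.6 cos 99° = -0.88
Leg 2 (321°, 35.1 km): east 35.1 sin 321° = -22.09, north 35.1 cos 321° = 27.28
Net displacement: -16.56 east, 26.40 north. Direction back to start is (16.56, -26.40): bearing = atan2(16.56, -26.40) mod 360° = 147.91° ≈ 148°.

148°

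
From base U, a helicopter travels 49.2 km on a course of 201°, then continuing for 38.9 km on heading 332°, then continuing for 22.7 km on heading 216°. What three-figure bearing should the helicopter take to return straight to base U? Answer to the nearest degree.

Leg 1 (201°, 49.2 km): east 49.2 sin 201° = -17.63, north 49.2 cos 201° = -45.93
Leg 2 (332°, 38.9 km): east 38.9 sin 332° = -18.26, north 38.9 cos 332° = 34.35
Leg 3 (216°, 22.7 km): east 22.7 sin 216° = -13.34, north 22.7 cos 216° = -18.36
Net displacement: -49.24 east, -29.95 north. Direction back to start is (49.24, 29.95): bearing = atan2(49.24, 29.95) mod 360° = 58.69° ≈ 059°.

059°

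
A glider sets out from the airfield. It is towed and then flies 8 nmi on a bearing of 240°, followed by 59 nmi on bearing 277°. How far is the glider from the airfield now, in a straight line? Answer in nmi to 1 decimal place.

Leg 1 (240°, 8 nmi): east 8 sin 240° = -6.93, north 8 cos 240° = -4.00
Leg 2 (277°, 59 nmi): east 59 sin 277° = -58.56, north 59 cos 277° = 7.19
Net: -65.49 east, 3.19 north. Distance = √((-65.49)² + (3.19)²) = 65.566 nmi.

65.6 nmi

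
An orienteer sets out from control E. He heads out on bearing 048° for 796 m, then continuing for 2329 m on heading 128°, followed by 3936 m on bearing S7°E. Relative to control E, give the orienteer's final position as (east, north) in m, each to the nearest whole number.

(2906, -4808)

Leg 1 (048°, 796 m): east 796 sin 48° = 591.54, north 796 cos 48° = 532.63
Leg 2 (128°, 2329 m): east 2329 sin 128° = 1835.28, north 2329 cos 128° = -1433.88
Leg 3 (S7°E, 3936 m): east 3936 sin 173° = 479.68, north 3936 cos 173° = -3906.66
Summing: 2906.50 m east, -4807.91 m north → (2906, -4808).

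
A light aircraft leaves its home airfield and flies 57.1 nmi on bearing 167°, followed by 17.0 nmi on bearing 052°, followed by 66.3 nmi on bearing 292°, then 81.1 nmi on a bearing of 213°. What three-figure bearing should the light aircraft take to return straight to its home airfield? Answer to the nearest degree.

Leg 1 (167°, 57.1 nmi): east 57.1 sin 167° = 12.84, north 57.1 cos 167° = -55.64
Leg 2 (052°, 17.0 nmi): east 17.0 sin 52° = 13.40, north 17.0 cos 52° = 10.47
Leg 3 (292°, 66.3 nmi): east 66.3 sin 292° = -61.47, north 66.3 cos 292° = 24.84
Leg 4 (213°, 81.1 nmi): east 81.1 sin 213° = -44.17, north 81.1 cos 213° = -68.02
Net displacement: -79.40 east, -88.35 north. Direction back to start is (79.40, 88.35): bearing = atan2(79.40, 88.35) mod 360° = 41.95° ≈ 042°.

042°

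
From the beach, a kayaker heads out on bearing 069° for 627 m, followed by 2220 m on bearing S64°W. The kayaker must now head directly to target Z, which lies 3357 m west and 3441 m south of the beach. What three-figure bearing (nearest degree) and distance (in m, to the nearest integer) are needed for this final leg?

Leg 1 (069°, 627 m): east 627 sin 69° = 585.35, north 627 cos 69° = 224.70
Leg 2 (S64°W, 2220 m): east 2220 sin 244° = -1995.32, north 2220 cos 244° = -973.18
Current position: (-1409.97, -748.49). Target: (-3357, -3441). Remaining: Δeast = -1947.03, Δnorth = -2692.51.
Bearing = atan2(-1947.03, -2692.51) mod 360° = 215.87°; distance = √((-1947.03)² + (-2692.51)²) = 3322.734 m.

216°, 3323 m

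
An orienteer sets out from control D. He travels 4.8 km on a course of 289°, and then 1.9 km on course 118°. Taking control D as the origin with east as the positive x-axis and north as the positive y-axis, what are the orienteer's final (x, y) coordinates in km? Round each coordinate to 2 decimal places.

(-2.86, 0.67)

Leg 1 (289°, 4.8 km): east 4.8 sin 289° = -4.54, north 4.8 cos 289° = 1.56
Leg 2 (118°, 1.9 km): east 1.9 sin 118° = 1.68, north 1.9 cos 118° = -0.89
Summing: -2.86 km east, 0.67 km north → (-2.86, 0.67).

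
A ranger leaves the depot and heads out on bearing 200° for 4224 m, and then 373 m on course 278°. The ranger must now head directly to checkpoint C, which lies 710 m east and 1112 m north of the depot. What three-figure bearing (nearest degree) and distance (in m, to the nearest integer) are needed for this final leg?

Leg 1 (200°, 4224 m): east 4224 sin 200° = -1444.69, north 4224 cos 200° = -3969.26
Leg 2 (278°, 373 m): east 373 sin 278° = -369.37, north 373 cos 278° = 51.91
Current position: (-1814.06, -3917.35). Target: (710, 1112). Remaining: Δeast = 2524.06, Δnorth = 5029.35.
Bearing = atan2(2524.06, 5029.35) mod 360° = 26.65°; distance = √((2524.06)² + (5029.35)²) = 5627.189 m.

027°, 5627 m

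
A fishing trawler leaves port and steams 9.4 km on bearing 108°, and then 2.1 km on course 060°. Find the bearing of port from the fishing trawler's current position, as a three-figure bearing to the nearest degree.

Leg 1 (108°, 9.4 km): east 9.4 sin 108° = 8.94, north 9.4 cos 108° = -2.90
Leg 2 (060°, 2.1 km): east 2.1 sin 60° = 1.82, north 2.1 cos 60° = 1.05
Net displacement: 10.76 east, -1.85 north. Direction back to start is (-10.76, 1.85): bearing = atan2(-10.76, 1.85) mod 360° = 279.78° ≈ 280°.

280°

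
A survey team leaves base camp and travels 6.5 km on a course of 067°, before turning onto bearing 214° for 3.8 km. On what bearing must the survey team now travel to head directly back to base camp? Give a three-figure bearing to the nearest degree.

279°

Leg 1 (067°, 6.5 km): east 6.5 sin 67° = 5.98, north 6.5 cos 67° = 2.54
Leg 2 (214°, 3.8 km): east 3.8 sin 214° = -2.12, north 3.8 cos 214° = -3.15
Net displacement: 3.86 east, -0.61 north. Direction back to start is (-3.86, 0.61): bearing = atan2(-3.86, 0.61) mod 360° = 278.99° ≈ 279°.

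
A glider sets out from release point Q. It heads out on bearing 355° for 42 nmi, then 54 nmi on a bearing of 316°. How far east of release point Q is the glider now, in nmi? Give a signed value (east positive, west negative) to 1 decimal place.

-41.2 nmi

Leg 1 (355°, 42 nmi): east 42 sin 355° = -3.66, north 42 cos 355° = 41.84
Leg 2 (316°, 54 nmi): east 54 sin 316° = -37.51, north 54 cos 316° = 38.84
Net east component: -41.17 nmi.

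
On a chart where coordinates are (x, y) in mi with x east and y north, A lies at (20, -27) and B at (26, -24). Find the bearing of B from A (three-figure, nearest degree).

063°

Δeast = 26 − 20 = 6.00; Δnorth = -24 − -27 = 3.00.
Bearing = atan2(Δeast, Δnorth) mod 360° = 63.43° ≈ 063°.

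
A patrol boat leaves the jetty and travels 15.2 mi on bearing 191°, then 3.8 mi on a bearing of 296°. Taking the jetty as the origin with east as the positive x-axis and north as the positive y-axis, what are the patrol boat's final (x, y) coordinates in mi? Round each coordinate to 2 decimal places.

(-6.32, -13.25)

Leg 1 (191°, 15.2 mi): east 15.2 sin 191° = -2.90, north 15.2 cos 191° = -14.92
Leg 2 (296°, 3.8 mi): east 3.8 sin 296° = -3.42, north 3.8 cos 296° = 1.67
Summing: -6.32 mi east, -13.25 mi north → (-6.32, -13.25).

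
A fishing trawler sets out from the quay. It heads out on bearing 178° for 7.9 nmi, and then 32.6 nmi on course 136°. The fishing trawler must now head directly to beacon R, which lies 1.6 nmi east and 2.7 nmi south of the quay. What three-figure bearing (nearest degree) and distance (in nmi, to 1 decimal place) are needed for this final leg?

323°, 35.7 nmi

Leg 1 (178°, 7.9 nmi): east 7.9 sin 178° = 0.28, north 7.9 cos 178° = -7.90
Leg 2 (136°, 32.6 nmi): east 32.6 sin 136° = 22.65, north 32.6 cos 136° = -23.45
Current position: (22.92, -31.35). Target: (1.6, -2.7). Remaining: Δeast = -21.32, Δnorth = 28.65.
Bearing = atan2(-21.32, 28.65) mod 360° = 323.34°; distance = √((-21.32)² + (28.65)²) = 35.710 nmi.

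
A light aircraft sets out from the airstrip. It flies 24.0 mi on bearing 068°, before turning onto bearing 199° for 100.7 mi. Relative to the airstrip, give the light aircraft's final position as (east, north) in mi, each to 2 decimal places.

(-10.53, -86.22)

Leg 1 (068°, 24.0 mi): east 24.0 sin 68° = 22.25, north 24.0 cos 68° = 8.99
Leg 2 (199°, 100.7 mi): east 100.7 sin 199° = -32.78, north 100.7 cos 199° = -95.21
Summing: -10.53 mi east, -86.22 mi north → (-10.53, -86.22).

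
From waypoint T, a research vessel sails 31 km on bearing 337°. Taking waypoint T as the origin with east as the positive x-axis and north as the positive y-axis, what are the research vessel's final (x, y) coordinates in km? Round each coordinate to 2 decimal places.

Leg 1 (337°, 31 km): east 31 sin 337° = -12.11, north 31 cos 337° = 28.54
Summing: -12.11 km east, 28.54 km north → (-12.11, 28.54).

(-12.11, 28.54)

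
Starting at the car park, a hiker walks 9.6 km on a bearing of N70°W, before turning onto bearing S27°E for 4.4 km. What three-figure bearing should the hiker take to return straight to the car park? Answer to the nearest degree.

085°

Leg 1 (N70°W, 9.6 km): east 9.6 sin 290° = -9.02, north 9.6 cos 290° = 3.28
Leg 2 (S27°E, 4.4 km): east 4.4 sin 153° = 2.00, north 4.4 cos 153° = -3.92
Net displacement: -7.02 east, -0.64 north. Direction back to start is (7.02, 0.64): bearing = atan2(7.02, 0.64) mod 360° = 84.82° ≈ 085°.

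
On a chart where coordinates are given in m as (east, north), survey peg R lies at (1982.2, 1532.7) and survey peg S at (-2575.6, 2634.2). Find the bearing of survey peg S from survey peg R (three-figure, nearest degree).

284°

Δeast = -2575.6 − 1982.2 = -4557.80; Δnorth = 2634.2 − 1532.7 = 1101.50.
Bearing = atan2(Δeast, Δnorth) mod 360° = 283.59° ≈ 284°.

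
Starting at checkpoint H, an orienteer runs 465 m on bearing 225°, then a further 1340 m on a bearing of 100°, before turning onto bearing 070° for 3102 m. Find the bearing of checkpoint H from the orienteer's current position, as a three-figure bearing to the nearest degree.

Leg 1 (225°, 465 m): east 465 sin 225° = -328.80, north 465 cos 225° = -328.80
Leg 2 (100°, 1340 m): east 1340 sin 100° = 1319.64, north 1340 cos 100° = -232.69
Leg 3 (070°, 3102 m): east 3102 sin 70° = 2914.93, north 3102 cos 70° = 1060.95
Net displacement: 3905.76 east, 499.45 north. Direction back to start is (-3905.76, -499.45): bearing = atan2(-3905.76, -499.45) mod 360° = 262.71° ≈ 263°.

263°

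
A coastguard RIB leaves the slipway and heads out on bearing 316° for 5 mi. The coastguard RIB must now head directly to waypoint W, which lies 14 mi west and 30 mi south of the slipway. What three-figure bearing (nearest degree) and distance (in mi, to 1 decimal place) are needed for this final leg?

197°, 35.2 mi

Leg 1 (316°, 5 mi): east 5 sin 316° = -3.47, north 5 cos 316° = 3.60
Current position: (-3.47, 3.60). Target: (-14, -30). Remaining: Δeast = -10.53, Δnorth = -33.60.
Bearing = atan2(-10.53, -33.60) mod 360° = 197.40°; distance = √((-10.53)² + (-33.60)²) = 35.207 mi.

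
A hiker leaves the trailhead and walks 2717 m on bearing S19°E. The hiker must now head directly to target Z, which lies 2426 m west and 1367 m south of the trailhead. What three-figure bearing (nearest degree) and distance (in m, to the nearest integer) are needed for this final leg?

Leg 1 (S19°E, 2717 m): east 2717 sin 161° = 884.57, north 2717 cos 161° = -2568.97
Current position: (884.57, -2568.97). Target: (-2426, -1367). Remaining: Δeast = -3310.57, Δnorth = 1201.97.
Bearing = atan2(-3310.57, 1201.97) mod 360° = 289.95°; distance = √((-3310.57)² + (1201.97)²) = 3522.017 m.

290°, 3522 m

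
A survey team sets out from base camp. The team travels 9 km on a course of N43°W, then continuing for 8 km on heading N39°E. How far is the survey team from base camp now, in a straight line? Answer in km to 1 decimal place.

Leg 1 (N43°W, 9 km): east 9 sin 317° = -6.14, north 9 cos 317° = 6.58
Leg 2 (N39°E, 8 km): east 8 sin 39° = 5.03, north 8 cos 39° = 6.22
Net: -1.10 east, 12.80 north. Distance = √((-1.10)² + (12.80)²) = 12.847 km.

12.8 km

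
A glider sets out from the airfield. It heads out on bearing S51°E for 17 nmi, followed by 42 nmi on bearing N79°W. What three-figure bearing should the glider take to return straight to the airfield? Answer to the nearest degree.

085°

Leg 1 (S51°E, 17 nmi): east 17 sin 129° = 13.21, north 17 cos 129° = -10.70
Leg 2 (N79°W, 42 nmi): east 42 sin 281° = -41.23, north 42 cos 281° = 8.01
Net displacement: -28.02 east, -2.68 north. Direction back to start is (28.02, 2.68): bearing = atan2(28.02, 2.68) mod 360° = 84.53° ≈ 085°.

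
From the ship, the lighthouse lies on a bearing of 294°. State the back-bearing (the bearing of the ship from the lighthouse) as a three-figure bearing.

Back-bearing = 294° − 180° = 114°.

114°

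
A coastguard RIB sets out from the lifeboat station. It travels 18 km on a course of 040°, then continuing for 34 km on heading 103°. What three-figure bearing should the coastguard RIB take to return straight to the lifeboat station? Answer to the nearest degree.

262°

Leg 1 (040°, 18 km): east 18 sin 40° = 11.57, north 18 cos 40° = 13.79
Leg 2 (103°, 34 km): east 34 sin 103° = 33.13, north 34 cos 103° = -7.65
Net displacement: 44.70 east, 6.14 north. Direction back to start is (-44.70, -6.14): bearing = atan2(-44.70, -6.14) mod 360° = 262.18° ≈ 262°.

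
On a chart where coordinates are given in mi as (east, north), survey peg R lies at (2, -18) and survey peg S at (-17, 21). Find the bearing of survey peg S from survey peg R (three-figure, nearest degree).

334°

Δeast = -17 − 2 = -19.00; Δnorth = 21 − -18 = 39.00.
Bearing = atan2(Δeast, Δnorth) mod 360° = 334.03° ≈ 334°.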